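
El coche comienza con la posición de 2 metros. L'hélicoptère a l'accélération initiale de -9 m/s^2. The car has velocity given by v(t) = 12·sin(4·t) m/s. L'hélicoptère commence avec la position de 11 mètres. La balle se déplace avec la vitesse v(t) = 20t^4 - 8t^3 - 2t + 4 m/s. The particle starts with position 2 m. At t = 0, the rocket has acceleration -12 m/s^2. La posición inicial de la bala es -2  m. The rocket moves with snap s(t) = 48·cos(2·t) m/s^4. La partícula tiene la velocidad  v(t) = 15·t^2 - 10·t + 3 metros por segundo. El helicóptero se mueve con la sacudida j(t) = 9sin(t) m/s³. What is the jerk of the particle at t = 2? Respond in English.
We must differentiate our velocity equation v(t) = 15·t^2 - 10·t + 3 2 times. Taking d/dt of v(t), we find a(t) = 30·t - 10. The derivative of acceleration gives jerk: j(t) = 30. From the given jerk equation j(t) = 30, we substitute t = 2 to get j = 30.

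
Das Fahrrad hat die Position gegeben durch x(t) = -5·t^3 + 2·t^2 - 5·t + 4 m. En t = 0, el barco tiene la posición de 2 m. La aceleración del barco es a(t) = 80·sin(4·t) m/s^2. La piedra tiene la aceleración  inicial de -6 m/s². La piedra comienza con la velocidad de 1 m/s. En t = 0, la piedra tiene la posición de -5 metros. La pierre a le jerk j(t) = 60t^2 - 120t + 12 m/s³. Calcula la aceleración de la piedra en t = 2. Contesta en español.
Para resolver esto, necesitamos tomar 1 antiderivada de nuestra ecuación de la sacudida j(t) = 60·t^2 - 120·t + 12. La antiderivada de la sacudida, con a(0) = -6, da la aceleración: a(t) = 20·t^3 - 60·t^2 + 12·t - 6. De la ecuación de la aceleración a(t) = 20·t^3 - 60·t^2 + 12·t - 6, sustituimos t = 2 para obtener a = -62.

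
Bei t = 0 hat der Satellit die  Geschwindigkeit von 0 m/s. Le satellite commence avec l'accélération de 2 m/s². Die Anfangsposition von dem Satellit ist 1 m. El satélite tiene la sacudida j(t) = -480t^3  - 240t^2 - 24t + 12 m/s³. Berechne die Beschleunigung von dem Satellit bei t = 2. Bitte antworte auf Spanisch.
Partiendo de la sacudida j(t) = -480·t^3 - 240·t^2 - 24·t + 12, tomamos 1 antiderivada. Tomando ∫j(t)dt y aplicando a(0) = 2, encontramos a(t) = -120·t^4 - 80·t^3 - 12·t^2 + 12·t + 2. De la ecuación de la aceleración a(t) = -120·t^4 - 80·t^3 - 12·t^2 + 12·t + 2, sustituimos t = 2 para obtener a = -2582.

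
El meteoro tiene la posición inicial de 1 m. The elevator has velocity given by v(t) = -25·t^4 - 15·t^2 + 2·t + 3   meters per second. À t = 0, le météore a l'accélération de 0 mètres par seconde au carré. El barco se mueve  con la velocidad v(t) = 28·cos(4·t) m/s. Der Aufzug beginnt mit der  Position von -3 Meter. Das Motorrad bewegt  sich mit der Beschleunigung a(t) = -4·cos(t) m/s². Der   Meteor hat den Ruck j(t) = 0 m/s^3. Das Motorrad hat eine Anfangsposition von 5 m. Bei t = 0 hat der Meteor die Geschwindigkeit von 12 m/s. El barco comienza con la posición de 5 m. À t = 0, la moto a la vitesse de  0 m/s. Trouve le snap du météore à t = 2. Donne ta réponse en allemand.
Wir müssen unsere Gleichung für den Ruck j(t) = 0 1-mal ableiten. Die Ableitung von dem Ruck ergibt den Snap: s(t) = 0. Aus der Gleichung für den Snap s(t) = 0, setzen wir t = 2 ein und erhalten s = 0.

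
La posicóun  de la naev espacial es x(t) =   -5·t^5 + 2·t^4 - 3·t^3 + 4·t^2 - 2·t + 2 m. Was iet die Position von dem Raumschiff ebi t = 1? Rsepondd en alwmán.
Mit x(t) = -5·t^5 + 2·t^4 - 3·t^3 + 4·t^2 - 2·t + 2 und Einsetzen von t = 1, finden wir x = -2.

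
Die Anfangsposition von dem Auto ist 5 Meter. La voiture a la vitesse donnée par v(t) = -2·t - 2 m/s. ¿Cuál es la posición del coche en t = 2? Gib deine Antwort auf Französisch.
En partant de la vitesse v(t) = -2·t - 2, nous prenons 1 intégrale. L'intégrale de la vitesse, avec x(0) = 5, donne la position: x(t) = -t^2 - 2·t + 5. En utilisant x(t) = -t^2 - 2·t + 5 et en substituant t = 2, nous trouvons x = -3.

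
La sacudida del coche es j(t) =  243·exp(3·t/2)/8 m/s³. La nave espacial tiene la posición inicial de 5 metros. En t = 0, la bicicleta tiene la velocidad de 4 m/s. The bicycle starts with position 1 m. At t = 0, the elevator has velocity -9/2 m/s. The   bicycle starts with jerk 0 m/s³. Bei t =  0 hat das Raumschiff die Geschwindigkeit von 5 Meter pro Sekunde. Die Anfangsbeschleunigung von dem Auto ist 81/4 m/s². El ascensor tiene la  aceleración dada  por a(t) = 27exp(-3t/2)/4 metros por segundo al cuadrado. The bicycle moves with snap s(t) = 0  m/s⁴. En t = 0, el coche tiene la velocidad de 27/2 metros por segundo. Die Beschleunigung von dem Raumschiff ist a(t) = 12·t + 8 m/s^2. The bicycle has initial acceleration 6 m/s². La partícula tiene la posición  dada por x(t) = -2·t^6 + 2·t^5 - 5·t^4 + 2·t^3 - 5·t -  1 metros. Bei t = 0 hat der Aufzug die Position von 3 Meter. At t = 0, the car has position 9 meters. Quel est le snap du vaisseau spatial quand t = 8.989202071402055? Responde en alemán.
Um dies zu lösen, müssen wir 2 Ableitungen unserer Gleichung für die Beschleunigung a(t) = 12·t + 8 nehmen. Mit d/dt von a(t) finden wir j(t) = 12. Mit d/dt von j(t) finden wir s(t) = 0. Aus der Gleichung für den Snap s(t) = 0, setzen wir t = 8.989202071402055 ein und erhalten s = 0.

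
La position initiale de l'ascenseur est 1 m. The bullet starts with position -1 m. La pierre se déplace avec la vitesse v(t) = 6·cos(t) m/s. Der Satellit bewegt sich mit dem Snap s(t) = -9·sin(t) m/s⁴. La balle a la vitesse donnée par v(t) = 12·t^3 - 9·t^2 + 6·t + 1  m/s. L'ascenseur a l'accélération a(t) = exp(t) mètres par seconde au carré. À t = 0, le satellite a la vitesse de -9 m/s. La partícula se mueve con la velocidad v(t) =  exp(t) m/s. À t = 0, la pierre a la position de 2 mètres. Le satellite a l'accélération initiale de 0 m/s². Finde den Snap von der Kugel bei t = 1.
Um dies zu lösen, müssen wir 3 Ableitungen unserer Gleichung für die Geschwindigkeit v(t) = 12·t^3 - 9·t^2 + 6·t + 1 nehmen. Durch Ableiten von der Geschwindigkeit erhalten wir die Beschleunigung: a(t) = 36·t^2 - 18·t + 6. Mit d/dt von a(t) finden wir j(t) = 72·t - 18. Durch Ableiten von dem Ruck erhalten wir den Snap: s(t) = 72. Wir haben den Snap s(t) = 72. Durch Einsetzen von t = 1: s(1) = 72.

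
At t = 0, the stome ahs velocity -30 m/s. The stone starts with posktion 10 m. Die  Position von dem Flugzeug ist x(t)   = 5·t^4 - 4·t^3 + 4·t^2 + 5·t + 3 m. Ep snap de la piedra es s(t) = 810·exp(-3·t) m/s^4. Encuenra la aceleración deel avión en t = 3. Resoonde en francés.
Pour résoudre ceci, nous devons prendre 2 dérivées de notre équation de la position x(t) = 5·t^4 - 4·t^3 + 4·t^2 + 5·t + 3. La dérivée de la position donne la vitesse: v(t) = 20·t^3 - 12·t^2 + 8·t + 5. En dérivant la vitesse, nous obtenons l'accélération: a(t) = 60·t^2 - 24·t + 8. Nous avons l'accélération a(t) = 60·t^2 - 24·t + 8. En substituant t = 3: a(3) = 476.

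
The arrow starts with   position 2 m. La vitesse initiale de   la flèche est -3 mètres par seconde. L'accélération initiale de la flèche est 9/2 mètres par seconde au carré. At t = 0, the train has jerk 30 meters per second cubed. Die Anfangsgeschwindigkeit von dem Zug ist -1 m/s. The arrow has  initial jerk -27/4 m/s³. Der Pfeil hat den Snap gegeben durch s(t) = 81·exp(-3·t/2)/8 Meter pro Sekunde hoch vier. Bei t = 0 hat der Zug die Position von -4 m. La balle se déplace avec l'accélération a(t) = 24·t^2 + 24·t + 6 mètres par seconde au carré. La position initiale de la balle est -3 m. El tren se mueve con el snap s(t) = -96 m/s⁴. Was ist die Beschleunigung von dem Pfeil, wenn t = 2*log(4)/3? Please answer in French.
Nous devons trouver la primitive de notre équation du snap s(t) = 81·exp(-3·t/2)/8 2 fois. En prenant ∫s(t)dt et en appliquant j(0) = -27/4, nous trouvons j(t) = -27·exp(-3·t/2)/4. La primitive du jerk est l'accélération. En utilisant a(0) = 9/2, nous obtenons a(t) = 9·exp(-3·t/2)/2. Nous avons l'accélération a(t) = 9·exp(-3·t/2)/2. En substituant t = 2*log(4)/3: a(2*log(4)/3) = 9/8.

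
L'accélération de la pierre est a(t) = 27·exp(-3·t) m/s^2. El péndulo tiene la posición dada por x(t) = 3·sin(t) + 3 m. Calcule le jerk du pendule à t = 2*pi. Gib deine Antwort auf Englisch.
Starting from position x(t) = 3·sin(t) + 3, we take 3 derivatives. Differentiating position, we get velocity: v(t) = 3·cos(t). The derivative of velocity gives acceleration: a(t) = -3·sin(t). Taking d/dt of a(t), we find j(t) = -3·cos(t). Using j(t) = -3·cos(t) and substituting t = 2*pi, we find j = -3.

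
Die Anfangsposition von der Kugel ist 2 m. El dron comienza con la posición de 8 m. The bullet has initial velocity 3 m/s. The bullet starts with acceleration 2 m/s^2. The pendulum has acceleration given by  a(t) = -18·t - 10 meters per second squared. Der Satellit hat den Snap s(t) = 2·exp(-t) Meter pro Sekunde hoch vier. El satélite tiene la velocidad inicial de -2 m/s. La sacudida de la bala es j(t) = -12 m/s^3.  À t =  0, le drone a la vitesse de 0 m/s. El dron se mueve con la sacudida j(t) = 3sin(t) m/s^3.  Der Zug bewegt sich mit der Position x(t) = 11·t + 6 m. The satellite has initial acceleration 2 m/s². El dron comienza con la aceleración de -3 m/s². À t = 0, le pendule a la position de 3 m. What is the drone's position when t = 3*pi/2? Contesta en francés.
Nous devons intégrer notre équation du jerk j(t) = 3·sin(t) 3 fois. L'intégrale du jerk est l'accélération. En utilisant a(0) = -3, nous obtenons a(t) = -3·cos(t). L'intégrale de l'accélération, avec v(0) = 0, donne la vitesse: v(t) = -3·sin(t). En prenant ∫v(t)dt et en appliquant x(0) = 8, nous trouvons x(t) = 3·cos(t) + 5. De l'équation de la position x(t) = 3·cos(t) + 5, nous substituons t = 3*pi/2 pour obtenir x = 5.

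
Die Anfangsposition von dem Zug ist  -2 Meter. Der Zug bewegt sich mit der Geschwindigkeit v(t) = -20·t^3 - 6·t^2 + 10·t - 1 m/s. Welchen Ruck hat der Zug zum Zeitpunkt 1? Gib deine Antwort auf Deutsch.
Ausgehend von der Geschwindigkeit v(t) = -20·t^3 - 6·t^2 + 10·t - 1, nehmen wir 2 Ableitungen. Durch Ableiten von der Geschwindigkeit erhalten wir die Beschleunigung: a(t) = -60·t^2 - 12·t + 10. Die Ableitung von der Beschleunigung ergibt den Ruck: j(t) = -120·t - 12. Mit j(t) = -120·t - 12 und Einsetzen von t = 1, finden wir j = -132.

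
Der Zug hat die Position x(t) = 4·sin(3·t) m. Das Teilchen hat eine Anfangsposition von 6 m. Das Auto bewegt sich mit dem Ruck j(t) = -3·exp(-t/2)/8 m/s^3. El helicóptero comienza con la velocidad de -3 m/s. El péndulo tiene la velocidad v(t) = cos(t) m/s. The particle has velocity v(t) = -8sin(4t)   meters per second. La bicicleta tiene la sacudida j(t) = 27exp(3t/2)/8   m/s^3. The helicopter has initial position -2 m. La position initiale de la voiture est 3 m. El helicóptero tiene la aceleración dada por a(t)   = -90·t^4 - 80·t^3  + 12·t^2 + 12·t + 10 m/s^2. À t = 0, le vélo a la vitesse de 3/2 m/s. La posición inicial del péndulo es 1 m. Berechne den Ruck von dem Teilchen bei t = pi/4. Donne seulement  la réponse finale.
j(pi/4) = 0.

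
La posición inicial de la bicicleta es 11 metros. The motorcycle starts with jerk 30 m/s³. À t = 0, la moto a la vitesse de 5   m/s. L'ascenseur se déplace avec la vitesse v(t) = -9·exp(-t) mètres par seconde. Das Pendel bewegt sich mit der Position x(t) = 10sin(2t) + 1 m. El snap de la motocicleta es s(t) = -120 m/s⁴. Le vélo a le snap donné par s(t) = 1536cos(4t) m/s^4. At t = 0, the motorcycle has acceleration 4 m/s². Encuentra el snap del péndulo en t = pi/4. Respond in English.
Starting from position x(t) = 10·sin(2·t) + 1, we take 4 derivatives. Taking d/dt of x(t), we find v(t) = 20·cos(2·t). Differentiating velocity, we get acceleration: a(t) = -40·sin(2·t). Taking d/dt of a(t), we find j(t) = -80·cos(2·t). The derivative of jerk gives snap: s(t) = 160·sin(2·t). Using s(t) = 160·sin(2·t) and substituting t = pi/4, we find s = 160.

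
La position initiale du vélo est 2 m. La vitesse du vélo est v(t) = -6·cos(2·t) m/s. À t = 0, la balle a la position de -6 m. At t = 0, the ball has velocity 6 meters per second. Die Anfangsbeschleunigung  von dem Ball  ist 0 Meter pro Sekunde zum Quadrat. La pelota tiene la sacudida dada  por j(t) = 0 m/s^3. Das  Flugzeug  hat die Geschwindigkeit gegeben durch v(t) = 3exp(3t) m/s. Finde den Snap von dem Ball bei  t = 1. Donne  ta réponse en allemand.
Um dies zu lösen, müssen wir 1 Ableitung unserer Gleichung für den Ruck j(t) = 0 nehmen. Durch Ableiten von dem Ruck erhalten wir den Snap: s(t) = 0. Wir haben den Snap s(t) = 0. Durch Einsetzen von t = 1: s(1) = 0.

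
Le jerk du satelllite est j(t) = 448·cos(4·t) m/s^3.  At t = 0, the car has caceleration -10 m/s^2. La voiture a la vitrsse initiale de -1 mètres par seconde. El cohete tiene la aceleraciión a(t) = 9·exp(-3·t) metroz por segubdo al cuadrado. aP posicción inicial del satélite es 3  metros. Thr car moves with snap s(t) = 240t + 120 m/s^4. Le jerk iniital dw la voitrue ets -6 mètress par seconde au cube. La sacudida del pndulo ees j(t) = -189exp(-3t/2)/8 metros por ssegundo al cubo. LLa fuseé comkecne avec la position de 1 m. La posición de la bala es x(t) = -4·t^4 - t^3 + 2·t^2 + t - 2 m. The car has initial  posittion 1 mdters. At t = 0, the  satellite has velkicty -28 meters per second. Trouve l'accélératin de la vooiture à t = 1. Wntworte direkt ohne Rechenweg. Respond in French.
a(1) = 84.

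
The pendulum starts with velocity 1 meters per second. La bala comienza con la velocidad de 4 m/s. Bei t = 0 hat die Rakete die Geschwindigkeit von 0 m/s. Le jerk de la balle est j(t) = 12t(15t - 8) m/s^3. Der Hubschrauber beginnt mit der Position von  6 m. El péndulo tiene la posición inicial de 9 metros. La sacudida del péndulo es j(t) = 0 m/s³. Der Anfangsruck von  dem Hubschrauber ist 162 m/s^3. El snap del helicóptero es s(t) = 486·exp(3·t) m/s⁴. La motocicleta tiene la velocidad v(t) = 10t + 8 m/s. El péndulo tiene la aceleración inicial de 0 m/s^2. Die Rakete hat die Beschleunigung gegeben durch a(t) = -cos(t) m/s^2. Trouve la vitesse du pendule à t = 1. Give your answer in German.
Ausgehend von dem Ruck j(t) = 0, nehmen wir 2 Stammfunktionen. Die Stammfunktion von dem Ruck ist die Beschleunigung. Mit a(0) = 0 erhalten wir a(t) = 0. Durch Integration von der Beschleunigung und Verwendung der Anfangsbedingung v(0) = 1, erhalten wir v(t) = 1. Mit v(t) = 1 und Einsetzen von t = 1, finden wir v = 1.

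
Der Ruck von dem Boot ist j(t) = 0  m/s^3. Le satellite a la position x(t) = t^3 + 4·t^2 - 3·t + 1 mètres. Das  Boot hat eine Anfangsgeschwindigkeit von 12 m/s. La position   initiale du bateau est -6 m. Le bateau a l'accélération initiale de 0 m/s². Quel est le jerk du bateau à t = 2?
Nous avons le jerk j(t) = 0. En substituant t = 2: j(2) = 0.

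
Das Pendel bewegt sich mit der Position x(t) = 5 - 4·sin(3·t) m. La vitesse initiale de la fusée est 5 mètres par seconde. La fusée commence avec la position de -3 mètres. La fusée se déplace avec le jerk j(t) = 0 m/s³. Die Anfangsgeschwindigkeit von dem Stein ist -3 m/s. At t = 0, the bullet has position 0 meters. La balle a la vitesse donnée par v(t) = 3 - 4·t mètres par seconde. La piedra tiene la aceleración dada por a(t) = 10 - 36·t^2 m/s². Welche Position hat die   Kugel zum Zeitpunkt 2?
Wir müssen unsere Gleichung für die Geschwindigkeit v(t) = 3 - 4·t 1-mal integrieren. Das Integral von der Geschwindigkeit, mit x(0) = 0, ergibt die Position: x(t) = -2·t^2 + 3·t. Wir haben die Position x(t) = -2·t^2 + 3·t. Durch Einsetzen von t = 2: x(2) = -2.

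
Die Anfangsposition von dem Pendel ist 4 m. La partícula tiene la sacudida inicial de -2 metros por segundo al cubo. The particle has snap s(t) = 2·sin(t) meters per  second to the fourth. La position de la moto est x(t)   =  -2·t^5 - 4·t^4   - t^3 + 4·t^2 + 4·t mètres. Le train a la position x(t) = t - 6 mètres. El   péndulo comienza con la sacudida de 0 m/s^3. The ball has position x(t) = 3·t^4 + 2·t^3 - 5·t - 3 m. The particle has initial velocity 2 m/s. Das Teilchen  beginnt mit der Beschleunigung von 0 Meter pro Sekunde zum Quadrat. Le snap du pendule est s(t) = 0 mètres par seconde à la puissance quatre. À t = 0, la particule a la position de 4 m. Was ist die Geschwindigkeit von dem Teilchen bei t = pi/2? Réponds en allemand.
Um dies zu lösen, müssen wir 3 Stammfunktionen unserer Gleichung für den Snap s(t) = 2·sin(t) finden. Die Stammfunktion von dem Snap, mit j(0) = -2, ergibt den Ruck: j(t) = -2·cos(t). Die Stammfunktion von dem Ruck, mit a(0) = 0, ergibt die Beschleunigung: a(t) = -2·sin(t). Die Stammfunktion von der Beschleunigung ist die Geschwindigkeit. Mit v(0) = 2 erhalten wir v(t) = 2·cos(t). Aus der Gleichung für die Geschwindigkeit v(t) = 2·cos(t), setzen wir t = pi/2 ein und erhalten v = 0.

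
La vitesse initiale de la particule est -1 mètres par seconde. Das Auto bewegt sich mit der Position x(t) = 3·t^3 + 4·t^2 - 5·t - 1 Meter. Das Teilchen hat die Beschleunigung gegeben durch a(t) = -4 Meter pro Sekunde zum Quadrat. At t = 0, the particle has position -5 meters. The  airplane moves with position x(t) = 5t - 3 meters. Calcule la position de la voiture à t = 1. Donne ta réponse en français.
En utilisant x(t) = 3·t^3 + 4·t^2 - 5·t - 1 et en substituant t = 1, nous trouvons x = 1.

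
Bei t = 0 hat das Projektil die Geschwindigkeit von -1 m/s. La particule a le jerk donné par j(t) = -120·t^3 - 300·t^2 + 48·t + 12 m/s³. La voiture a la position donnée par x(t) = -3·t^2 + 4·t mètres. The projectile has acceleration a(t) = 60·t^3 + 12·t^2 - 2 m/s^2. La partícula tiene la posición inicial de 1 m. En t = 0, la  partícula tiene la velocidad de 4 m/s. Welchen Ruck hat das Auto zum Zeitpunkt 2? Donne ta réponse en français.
Nous devons dériver notre équation de la position x(t) = -3·t^2 + 4·t 3 fois. En dérivant la position, nous obtenons la vitesse: v(t) = 4 - 6·t. La dérivée de la vitesse donne l'accélération: a(t) = -6. En dérivant l'accélération, nous obtenons le jerk: j(t) = 0. De l'équation du jerk j(t) = 0, nous substituons t = 2 pour obtenir j = 0.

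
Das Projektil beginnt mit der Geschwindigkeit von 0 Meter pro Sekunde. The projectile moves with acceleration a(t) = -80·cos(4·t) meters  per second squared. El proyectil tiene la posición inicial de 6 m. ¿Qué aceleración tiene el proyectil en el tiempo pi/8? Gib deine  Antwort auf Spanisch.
De la ecuación de la aceleración a(t) = -80·cos(4·t), sustituimos t = pi/8 para obtener a = 0.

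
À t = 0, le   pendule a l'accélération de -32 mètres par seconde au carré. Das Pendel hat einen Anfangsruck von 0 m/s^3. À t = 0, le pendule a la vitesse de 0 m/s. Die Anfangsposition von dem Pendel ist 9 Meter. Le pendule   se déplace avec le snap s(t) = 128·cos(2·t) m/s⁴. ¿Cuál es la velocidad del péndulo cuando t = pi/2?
Necesitamos integrar nuestra ecuación del snap s(t) = 128·cos(2·t) 3 veces. La antiderivada del snap es la sacudida. Usando j(0) = 0, obtenemos j(t) = 64·sin(2·t). Tomando ∫j(t)dt y aplicando a(0) = -32, encontramos a(t) = -32·cos(2·t). Tomando ∫a(t)dt y aplicando v(0) = 0, encontramos v(t) = -16·sin(2·t). Usando v(t) = -16·sin(2·t) y sustituyendo t = pi/2, encontramos v = 0.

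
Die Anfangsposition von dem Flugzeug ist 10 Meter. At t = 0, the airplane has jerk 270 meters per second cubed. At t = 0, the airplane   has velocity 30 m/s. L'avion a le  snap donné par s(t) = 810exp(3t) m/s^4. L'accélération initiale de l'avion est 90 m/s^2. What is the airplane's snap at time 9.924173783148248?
From the given snap equation s(t) = 810·exp(3·t), we substitute t = 9.924173783148248 to get s = 6.89488065516952E+15.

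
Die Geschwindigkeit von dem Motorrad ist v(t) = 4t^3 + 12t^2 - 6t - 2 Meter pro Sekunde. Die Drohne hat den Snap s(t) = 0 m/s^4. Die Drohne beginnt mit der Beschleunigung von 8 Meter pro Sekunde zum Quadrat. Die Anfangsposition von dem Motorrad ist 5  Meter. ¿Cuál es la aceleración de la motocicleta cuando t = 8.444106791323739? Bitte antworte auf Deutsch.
Ausgehend von der Geschwindigkeit v(t) = 4·t^3 + 12·t^2 - 6·t - 2, nehmen wir 1 Ableitung. Die Ableitung von der Geschwindigkeit ergibt die Beschleunigung: a(t) = 12·t^2 + 24·t - 6. Wir haben die Beschleunigung a(t) = 12·t^2 + 24·t - 6. Durch Einsetzen von t = 8.444106791323739: a(8.444106791323739) = 1052.29383703113.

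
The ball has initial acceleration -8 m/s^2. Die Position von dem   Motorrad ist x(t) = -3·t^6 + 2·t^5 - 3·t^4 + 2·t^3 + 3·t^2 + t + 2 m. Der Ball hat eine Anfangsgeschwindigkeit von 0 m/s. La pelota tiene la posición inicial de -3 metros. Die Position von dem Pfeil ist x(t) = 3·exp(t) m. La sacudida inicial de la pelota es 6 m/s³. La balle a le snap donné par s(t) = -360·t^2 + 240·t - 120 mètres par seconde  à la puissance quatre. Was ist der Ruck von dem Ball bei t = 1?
Um dies zu lösen, müssen wir 1 Integral unserer Gleichung für den Snap s(t) = -360·t^2 + 240·t - 120 finden. Durch Integration von dem Snap und Verwendung der Anfangsbedingung j(0) = 6, erhalten wir j(t) = -120·t^3 + 120·t^2 - 120·t + 6. Wir haben den Ruck j(t) = -120·t^3 + 120·t^2 - 120·t + 6. Durch Einsetzen von t = 1: j(1) = -114.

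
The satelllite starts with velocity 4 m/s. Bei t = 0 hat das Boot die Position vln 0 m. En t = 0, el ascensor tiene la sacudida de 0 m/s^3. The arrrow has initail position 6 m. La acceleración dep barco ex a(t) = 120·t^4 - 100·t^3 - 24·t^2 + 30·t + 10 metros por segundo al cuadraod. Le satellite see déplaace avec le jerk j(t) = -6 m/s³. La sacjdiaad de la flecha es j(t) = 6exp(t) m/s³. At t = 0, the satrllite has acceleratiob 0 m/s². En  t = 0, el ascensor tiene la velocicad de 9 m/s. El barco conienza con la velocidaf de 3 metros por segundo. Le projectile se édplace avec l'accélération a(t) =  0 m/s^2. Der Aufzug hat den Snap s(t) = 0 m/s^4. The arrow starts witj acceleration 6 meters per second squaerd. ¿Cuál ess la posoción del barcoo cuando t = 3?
Para resolver esto, necesitamos tomar 2 integrales de nuestra ecuación de la aceleración a(t) = 120·t^4 - 100·t^3 - 24·t^2 + 30·t + 10. Integrando la aceleración y usando la condición inicial v(0) = 3, obtenemos v(t) = 24·t^5 - 25·t^4 - 8·t^3 + 15·t^2 + 10·t + 3. La antiderivada de la velocidad es la posición. Usando x(0) = 0, obtenemos x(t) = 4·t^6 - 5·t^5 - 2·t^4 + 5·t^3 + 5·t^2 + 3·t. Usando x(t) = 4·t^6 - 5·t^5 - 2·t^4 + 5·t^3 + 5·t^2 + 3·t y sustituyendo t = 3, encontramos x = 1728.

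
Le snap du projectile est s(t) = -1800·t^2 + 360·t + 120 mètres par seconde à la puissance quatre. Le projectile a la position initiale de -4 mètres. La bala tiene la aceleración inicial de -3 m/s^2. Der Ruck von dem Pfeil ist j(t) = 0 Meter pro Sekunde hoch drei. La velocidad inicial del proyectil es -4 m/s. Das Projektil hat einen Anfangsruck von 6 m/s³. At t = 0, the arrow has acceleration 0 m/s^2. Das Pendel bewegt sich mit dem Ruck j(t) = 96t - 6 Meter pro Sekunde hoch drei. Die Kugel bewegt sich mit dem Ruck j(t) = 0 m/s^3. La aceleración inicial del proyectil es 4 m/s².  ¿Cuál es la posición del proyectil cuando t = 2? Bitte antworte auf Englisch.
We need to integrate our snap equation s(t) = -1800·t^2 + 360·t + 120 4 times. The integral of snap is jerk. Using j(0) = 6, we get j(t) = -600·t^3 + 180·t^2 + 120·t + 6. Integrating jerk and using the initial condition a(0) = 4, we get a(t) = -150·t^4 + 60·t^3 + 60·t^2 + 6·t + 4. Finding the integral of a(t) and using v(0) = -4: v(t) = -30·t^5 + 15·t^4 + 20·t^3 + 3·t^2 + 4·t - 4. Finding the integral of v(t) and using x(0) = -4: x(t) = -5·t^6 + 3·t^5 + 5·t^4 + t^3 + 2·t^2 - 4·t - 4. Using x(t) = -5·t^6 + 3·t^5 + 5·t^4 + t^3 + 2·t^2 - 4·t - 4 and substituting t = 2, we find x = -140.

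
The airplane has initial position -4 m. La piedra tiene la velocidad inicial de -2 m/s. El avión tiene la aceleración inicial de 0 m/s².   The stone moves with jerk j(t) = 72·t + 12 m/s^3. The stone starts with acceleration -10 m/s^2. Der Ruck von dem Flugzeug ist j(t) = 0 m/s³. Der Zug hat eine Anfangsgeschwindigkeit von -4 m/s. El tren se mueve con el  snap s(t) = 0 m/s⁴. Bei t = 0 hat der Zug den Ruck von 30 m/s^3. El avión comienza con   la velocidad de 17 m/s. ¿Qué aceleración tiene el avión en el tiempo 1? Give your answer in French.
Pour résoudre ceci, nous devons prendre 1 primitive de notre équation du jerk j(t) = 0. En intégrant le jerk et en utilisant la condition initiale a(0) = 0, nous obtenons a(t) = 0. Nous avons l'accélération a(t) = 0. En substituant t = 1: a(1) = 0.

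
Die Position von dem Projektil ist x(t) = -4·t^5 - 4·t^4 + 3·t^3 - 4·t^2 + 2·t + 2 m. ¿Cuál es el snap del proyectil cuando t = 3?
Para resolver esto, necesitamos tomar 4 derivadas de nuestra ecuación de la posición x(t) = -4·t^5 - 4·t^4 + 3·t^3 - 4·t^2 + 2·t + 2. Derivando la posición, obtenemos la velocidad: v(t) = -20·t^4 - 16·t^3 + 9·t^2 - 8·t + 2. La derivada de la velocidad da la aceleración: a(t) = -80·t^3 - 48·t^2 + 18·t - 8. La derivada de la aceleración da la sacudida: j(t) = -240·t^2 - 96·t + 18. Tomando d/dt de j(t), encontramos s(t) = -480·t - 96. De la ecuación del snap s(t) = -480·t - 96, sustituimos t = 3 para obtener s = -1536.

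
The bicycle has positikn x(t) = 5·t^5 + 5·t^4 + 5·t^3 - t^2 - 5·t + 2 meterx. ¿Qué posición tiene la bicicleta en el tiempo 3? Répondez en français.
De l'équation de la position x(t) = 5·t^5 + 5·t^4 + 5·t^3 - t^2 - 5·t + 2, nous substituons t = 3 pour obtenir x = 1733.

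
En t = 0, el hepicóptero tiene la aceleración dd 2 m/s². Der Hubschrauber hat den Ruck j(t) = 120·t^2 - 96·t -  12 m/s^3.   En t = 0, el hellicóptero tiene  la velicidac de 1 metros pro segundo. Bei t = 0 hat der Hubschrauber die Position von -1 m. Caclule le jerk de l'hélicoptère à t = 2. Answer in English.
Using j(t) = 120·t^2 - 96·t - 12 and substituting t = 2, we find j = 276.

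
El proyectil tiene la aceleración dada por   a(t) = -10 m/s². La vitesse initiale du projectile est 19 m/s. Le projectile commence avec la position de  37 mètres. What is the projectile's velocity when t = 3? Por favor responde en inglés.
We need to integrate our acceleration equation a(t) = -10 1 time. The antiderivative of acceleration, with v(0) = 19, gives velocity: v(t) = 19 - 10·t. From the given velocity equation v(t) = 19 - 10·t, we substitute t = 3 to get v = -11.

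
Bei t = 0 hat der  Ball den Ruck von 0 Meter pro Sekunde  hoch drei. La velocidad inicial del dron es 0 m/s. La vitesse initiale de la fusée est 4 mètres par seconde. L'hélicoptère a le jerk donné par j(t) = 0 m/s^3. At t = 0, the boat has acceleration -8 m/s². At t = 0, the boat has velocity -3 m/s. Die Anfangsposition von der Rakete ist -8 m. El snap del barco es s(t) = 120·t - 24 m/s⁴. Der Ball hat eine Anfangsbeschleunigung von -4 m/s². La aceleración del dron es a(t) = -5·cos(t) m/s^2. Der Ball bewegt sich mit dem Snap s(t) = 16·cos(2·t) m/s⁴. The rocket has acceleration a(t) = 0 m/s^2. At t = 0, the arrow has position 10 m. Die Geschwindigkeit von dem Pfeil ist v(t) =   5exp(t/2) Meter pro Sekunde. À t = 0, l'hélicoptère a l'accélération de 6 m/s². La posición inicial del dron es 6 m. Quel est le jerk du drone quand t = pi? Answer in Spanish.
Partiendo de la aceleración a(t) = -5·cos(t), tomamos 1 derivada. Derivando la aceleración, obtenemos la sacudida: j(t) = 5·sin(t). De la ecuación de la sacudida j(t) = 5·sin(t), sustituimos t = pi para obtener j = 0.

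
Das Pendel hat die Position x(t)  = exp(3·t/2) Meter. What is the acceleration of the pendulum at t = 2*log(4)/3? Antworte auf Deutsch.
Um dies zu lösen, müssen wir 2 Ableitungen unserer Gleichung für die Position x(t) = exp(3·t/2) nehmen. Durch Ableiten von der Position erhalten wir die Geschwindigkeit: v(t) = 3·exp(3·t/2)/2. Die Ableitung von der Geschwindigkeit ergibt die Beschleunigung: a(t) = 9·exp(3·t/2)/4. Wir haben die Beschleunigung a(t) = 9·exp(3·t/2)/4. Durch Einsetzen von t = 2*log(4)/3: a(2*log(4)/3) = 9.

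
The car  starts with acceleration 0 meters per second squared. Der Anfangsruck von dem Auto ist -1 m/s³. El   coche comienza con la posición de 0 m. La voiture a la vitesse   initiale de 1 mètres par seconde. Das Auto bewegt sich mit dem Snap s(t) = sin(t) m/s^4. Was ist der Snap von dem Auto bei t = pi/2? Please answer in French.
En utilisant s(t) = sin(t) et en substituant t = pi/2, nous trouvons s = 1.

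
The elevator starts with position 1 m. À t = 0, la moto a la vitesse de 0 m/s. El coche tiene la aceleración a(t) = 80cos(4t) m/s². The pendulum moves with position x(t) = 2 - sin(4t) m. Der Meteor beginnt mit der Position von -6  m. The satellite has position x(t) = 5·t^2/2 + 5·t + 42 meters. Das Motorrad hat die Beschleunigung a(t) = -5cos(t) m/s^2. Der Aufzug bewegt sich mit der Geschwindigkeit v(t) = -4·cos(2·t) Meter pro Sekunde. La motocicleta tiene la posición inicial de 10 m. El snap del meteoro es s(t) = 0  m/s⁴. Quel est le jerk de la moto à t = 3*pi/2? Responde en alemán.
Um dies zu lösen, müssen wir 1 Ableitung unserer Gleichung für die Beschleunigung a(t) = -5·cos(t) nehmen. Mit d/dt von a(t) finden wir j(t) = 5·sin(t). Aus der Gleichung für den Ruck j(t) = 5·sin(t), setzen wir t = 3*pi/2 ein und erhalten j = -5.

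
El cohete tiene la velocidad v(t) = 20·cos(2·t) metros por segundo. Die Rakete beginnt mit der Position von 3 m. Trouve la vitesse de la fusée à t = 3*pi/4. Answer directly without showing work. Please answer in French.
La réponse est 0.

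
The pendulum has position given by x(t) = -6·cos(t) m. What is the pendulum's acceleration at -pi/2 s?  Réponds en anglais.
To solve this, we need to take 2 derivatives of our position equation x(t) = -6·cos(t). Taking d/dt of x(t), we find v(t) = 6·sin(t). The derivative of velocity gives acceleration: a(t) = 6·cos(t). From the given acceleration equation a(t) = 6·cos(t), we substitute t = -pi/2 to get a = 0.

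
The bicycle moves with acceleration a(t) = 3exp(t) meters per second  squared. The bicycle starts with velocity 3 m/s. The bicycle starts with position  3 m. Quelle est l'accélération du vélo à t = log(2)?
En utilisant a(t) = 3·exp(t) et en substituant t = log(2), nous trouvons a = 6.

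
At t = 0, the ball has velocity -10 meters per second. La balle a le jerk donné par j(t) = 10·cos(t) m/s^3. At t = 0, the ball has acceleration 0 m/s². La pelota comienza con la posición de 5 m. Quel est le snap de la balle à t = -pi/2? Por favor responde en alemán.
Ausgehend von dem Ruck j(t) = 10·cos(t), nehmen wir 1 Ableitung. Mit d/dt von j(t) finden wir s(t) = -10·sin(t). Mit s(t) = -10·sin(t) und Einsetzen von t = -pi/2, finden wir s = 10.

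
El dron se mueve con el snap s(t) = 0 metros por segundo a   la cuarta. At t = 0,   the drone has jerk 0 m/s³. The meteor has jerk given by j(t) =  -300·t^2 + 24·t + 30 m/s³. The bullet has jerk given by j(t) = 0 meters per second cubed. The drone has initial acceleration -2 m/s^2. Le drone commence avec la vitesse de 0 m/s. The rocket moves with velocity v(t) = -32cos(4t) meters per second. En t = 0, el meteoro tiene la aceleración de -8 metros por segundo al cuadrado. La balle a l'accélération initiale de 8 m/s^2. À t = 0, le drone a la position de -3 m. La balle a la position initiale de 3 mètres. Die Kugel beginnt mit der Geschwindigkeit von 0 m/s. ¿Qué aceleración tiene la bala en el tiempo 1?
Partiendo de la sacudida j(t) = 0, tomamos 1 integral. La antiderivada de la sacudida es la aceleración. Usando a(0) = 8, obtenemos a(t) = 8. Usando a(t) = 8 y sustituyendo t = 1, encontramos a = 8.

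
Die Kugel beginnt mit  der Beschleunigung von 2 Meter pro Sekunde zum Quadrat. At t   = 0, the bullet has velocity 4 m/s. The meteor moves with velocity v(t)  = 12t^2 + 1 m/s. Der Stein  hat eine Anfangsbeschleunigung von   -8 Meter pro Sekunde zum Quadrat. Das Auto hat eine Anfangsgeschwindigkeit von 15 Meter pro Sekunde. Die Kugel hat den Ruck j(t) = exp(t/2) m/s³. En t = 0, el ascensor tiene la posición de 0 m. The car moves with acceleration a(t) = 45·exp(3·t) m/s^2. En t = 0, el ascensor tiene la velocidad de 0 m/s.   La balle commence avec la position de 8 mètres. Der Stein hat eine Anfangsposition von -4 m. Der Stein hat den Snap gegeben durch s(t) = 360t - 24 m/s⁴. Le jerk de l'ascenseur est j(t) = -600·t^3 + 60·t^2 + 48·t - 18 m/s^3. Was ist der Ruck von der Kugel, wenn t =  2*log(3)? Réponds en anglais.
We have jerk j(t) = exp(t/2). Substituting t = 2*log(3): j(2*log(3)) = 3.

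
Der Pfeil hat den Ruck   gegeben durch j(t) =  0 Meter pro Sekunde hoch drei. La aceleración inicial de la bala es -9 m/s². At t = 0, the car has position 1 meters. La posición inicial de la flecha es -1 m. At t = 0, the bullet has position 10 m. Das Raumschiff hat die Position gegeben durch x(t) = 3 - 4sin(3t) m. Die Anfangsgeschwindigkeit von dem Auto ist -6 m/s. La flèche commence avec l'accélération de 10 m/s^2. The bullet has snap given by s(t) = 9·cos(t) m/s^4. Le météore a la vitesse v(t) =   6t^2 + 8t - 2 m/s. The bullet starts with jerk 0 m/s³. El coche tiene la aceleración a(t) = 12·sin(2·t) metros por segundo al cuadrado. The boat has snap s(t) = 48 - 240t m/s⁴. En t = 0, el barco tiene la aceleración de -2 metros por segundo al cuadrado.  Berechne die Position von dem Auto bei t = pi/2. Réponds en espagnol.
Necesitamos integrar nuestra ecuación de la aceleración a(t) = 12·sin(2·t) 2 veces. Integrando la aceleración y usando la condición inicial v(0) = -6, obtenemos v(t) = -6·cos(2·t). Tomando ∫v(t)dt y aplicando x(0) = 1, encontramos x(t) = 1 - 3·sin(2·t). Tenemos la posición x(t) = 1 - 3·sin(2·t). Sustituyendo t = pi/2: x(pi/2) = 1.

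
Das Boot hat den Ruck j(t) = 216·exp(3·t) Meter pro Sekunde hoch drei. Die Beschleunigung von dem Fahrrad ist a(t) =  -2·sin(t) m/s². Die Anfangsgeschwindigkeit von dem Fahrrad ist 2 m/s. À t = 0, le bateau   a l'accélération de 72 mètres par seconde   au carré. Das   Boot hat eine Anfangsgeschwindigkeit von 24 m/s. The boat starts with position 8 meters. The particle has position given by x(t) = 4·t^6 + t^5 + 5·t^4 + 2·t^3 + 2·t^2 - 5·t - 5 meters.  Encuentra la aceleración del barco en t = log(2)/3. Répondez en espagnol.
Debemos encontrar la integral de nuestra ecuación de la sacudida j(t) = 216·exp(3·t) 1 vez. Tomando ∫j(t)dt y aplicando a(0) = 72, encontramos a(t) = 72·exp(3·t). De la ecuación de la aceleración a(t) = 72·exp(3·t), sustituimos t = log(2)/3 para obtener a = 144.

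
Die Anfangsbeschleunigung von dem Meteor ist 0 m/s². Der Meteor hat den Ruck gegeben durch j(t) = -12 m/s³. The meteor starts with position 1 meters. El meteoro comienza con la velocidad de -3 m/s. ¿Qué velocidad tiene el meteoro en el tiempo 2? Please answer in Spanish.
Partiendo de la sacudida j(t) = -12, tomamos 2 integrales. Integrando la sacudida y usando la condición inicial a(0) = 0, obtenemos a(t) = -12·t. La integral de la aceleración es la velocidad. Usando v(0) = -3, obtenemos v(t) = -6·t^2 - 3. De la ecuación de la velocidad v(t) = -6·t^2 - 3, sustituimos t = 2 para obtener v = -27.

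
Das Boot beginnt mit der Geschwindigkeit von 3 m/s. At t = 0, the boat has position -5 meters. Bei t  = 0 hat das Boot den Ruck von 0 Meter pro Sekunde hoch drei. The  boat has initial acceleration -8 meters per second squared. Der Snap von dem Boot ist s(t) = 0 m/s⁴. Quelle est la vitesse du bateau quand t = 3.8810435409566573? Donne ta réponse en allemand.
Wir müssen das Integral unserer Gleichung für den Snap s(t) = 0 3-mal finden. Die Stammfunktion von dem Snap ist der Ruck. Mit j(0) = 0 erhalten wir j(t) = 0. Die Stammfunktion von dem Ruck, mit a(0) = -8, ergibt die Beschleunigung: a(t) = -8. Mit ∫a(t)dt und Anwendung von v(0) = 3, finden wir v(t) = 3 - 8·t. Wir haben die Geschwindigkeit v(t) = 3 - 8·t. Durch Einsetzen von t = 3.8810435409566573: v(3.8810435409566573) = -28.0483483276533.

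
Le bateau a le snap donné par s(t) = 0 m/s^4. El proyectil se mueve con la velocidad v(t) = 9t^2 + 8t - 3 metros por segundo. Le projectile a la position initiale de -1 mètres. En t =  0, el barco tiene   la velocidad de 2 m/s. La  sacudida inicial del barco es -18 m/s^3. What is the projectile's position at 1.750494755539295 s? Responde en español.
Para resolver esto, necesitamos tomar 1 integral de nuestra ecuación de la velocidad v(t) = 9·t^2 + 8·t - 3. La integral de la velocidad es la posición. Usando x(0) = -1, obtenemos x(t) = 3·t^3 + 4·t^2 - 3·t - 1. Usando x(t) = 3·t^3 + 4·t^2 - 3·t - 1 y sustituyendo t = 1.750494755539295, encontramos x = 22.0972088453125.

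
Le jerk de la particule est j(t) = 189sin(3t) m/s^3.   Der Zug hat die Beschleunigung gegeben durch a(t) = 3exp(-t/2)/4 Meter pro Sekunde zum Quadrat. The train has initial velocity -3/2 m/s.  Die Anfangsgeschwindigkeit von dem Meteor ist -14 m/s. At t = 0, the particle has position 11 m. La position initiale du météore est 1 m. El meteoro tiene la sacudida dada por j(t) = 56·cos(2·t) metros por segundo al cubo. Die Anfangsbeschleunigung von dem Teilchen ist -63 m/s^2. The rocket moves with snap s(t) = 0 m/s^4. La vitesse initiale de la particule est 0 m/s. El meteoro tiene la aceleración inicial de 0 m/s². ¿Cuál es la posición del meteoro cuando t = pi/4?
Debemos encontrar la antiderivada de nuestra ecuación de la sacudida j(t) = 56·cos(2·t) 3 veces. La integral de la sacudida, con a(0) = 0, da la aceleración: a(t) = 28·sin(2·t). Tomando ∫a(t)dt y aplicando v(0) = -14, encontramos v(t) = -14·cos(2·t). La antiderivada de la velocidad es la posición. Usando x(0) = 1, obtenemos x(t) = 1 - 7·sin(2·t). Usando x(t) = 1 - 7·sin(2·t) y sustituyendo t = pi/4, encontramos x = -6.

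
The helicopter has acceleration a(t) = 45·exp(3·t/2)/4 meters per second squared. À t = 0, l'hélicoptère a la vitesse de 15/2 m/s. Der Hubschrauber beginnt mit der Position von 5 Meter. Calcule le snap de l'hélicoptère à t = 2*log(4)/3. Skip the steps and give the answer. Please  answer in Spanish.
s(2*log(4)/3) = 405/4.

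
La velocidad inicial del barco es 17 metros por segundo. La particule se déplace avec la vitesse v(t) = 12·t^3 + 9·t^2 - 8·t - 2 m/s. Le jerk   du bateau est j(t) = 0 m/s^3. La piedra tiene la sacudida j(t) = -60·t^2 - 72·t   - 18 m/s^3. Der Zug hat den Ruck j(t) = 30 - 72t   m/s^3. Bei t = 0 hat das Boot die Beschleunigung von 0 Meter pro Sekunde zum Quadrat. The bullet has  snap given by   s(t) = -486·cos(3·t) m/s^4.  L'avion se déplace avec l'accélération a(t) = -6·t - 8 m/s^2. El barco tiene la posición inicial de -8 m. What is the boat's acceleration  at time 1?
We need to integrate our jerk equation j(t) = 0 1 time. The antiderivative of jerk, with a(0) = 0, gives acceleration: a(t) = 0. From the given acceleration equation a(t) = 0, we substitute t = 1 to get a = 0.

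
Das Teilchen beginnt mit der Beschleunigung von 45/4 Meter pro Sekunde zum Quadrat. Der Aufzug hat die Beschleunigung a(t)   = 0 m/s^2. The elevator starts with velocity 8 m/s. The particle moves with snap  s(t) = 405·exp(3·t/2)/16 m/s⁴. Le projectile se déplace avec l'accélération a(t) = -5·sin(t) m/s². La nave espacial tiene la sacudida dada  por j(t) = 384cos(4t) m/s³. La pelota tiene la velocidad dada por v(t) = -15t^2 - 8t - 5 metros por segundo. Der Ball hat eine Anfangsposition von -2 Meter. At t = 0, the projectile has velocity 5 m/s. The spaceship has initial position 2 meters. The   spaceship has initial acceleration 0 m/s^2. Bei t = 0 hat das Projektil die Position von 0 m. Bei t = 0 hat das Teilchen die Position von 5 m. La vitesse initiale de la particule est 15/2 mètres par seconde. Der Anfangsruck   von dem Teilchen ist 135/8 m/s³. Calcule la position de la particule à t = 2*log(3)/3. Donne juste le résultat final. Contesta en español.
La respuesta es 15.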